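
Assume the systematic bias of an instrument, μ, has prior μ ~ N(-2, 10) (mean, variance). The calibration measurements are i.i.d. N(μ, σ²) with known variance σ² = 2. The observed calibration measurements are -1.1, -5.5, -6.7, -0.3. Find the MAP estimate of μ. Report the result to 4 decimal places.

μ̂_MAP = -3.3333

n = 4; x̄ = ((-1.1) + (-5.5) + (-6.7) + (-0.3))/4 = -13.6/4 = -3.4.
For a Normal prior and Normal likelihood with known variance, the posterior is Normal; its mode equals its mean, the precision-weighted average.
Prior precision 1/σ₀² = 1/10 = 0.1; data precision n/σ² = 4/2 = 2.
μ̂ = (0.1·(-2) + 2·(-3.4)) / (0.1 + 2) = (-7)/2.1 = -10/3 ≈ -3.3333.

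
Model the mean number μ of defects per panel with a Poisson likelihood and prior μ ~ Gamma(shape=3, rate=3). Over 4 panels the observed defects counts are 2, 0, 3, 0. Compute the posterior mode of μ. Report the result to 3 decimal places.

Σxᵢ = 2+0+3+0 = 5, with n = 4.
Posterior ∝ μ^2e^(−3μ) · μ^5e^(−4μ) = μ^7e^(−7μ), i.e. Gamma(shape=8, rate=7).
The mode of a Gamma(a, b) with a ≥ 1 (shape–rate) is (a−1)/b = 7/7 ≈ 1.000.

μ̂_MAP = 1.000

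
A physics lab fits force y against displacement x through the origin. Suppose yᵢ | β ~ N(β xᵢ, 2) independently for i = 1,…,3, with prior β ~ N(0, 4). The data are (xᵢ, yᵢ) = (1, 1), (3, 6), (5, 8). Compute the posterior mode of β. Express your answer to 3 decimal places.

β̂_MAP = 1.662

log p(β | y) = −Σ(yᵢ − βxᵢ)²/(2·2) − β²/(2·4) + const.
Setting the derivative to zero: Σxᵢ(yᵢ − βxᵢ)/2 − β/4 = 0, so β = Σxᵢyᵢ / (Σxᵢ² + σ²/τ²).
Σxᵢyᵢ = 1·1 + 3·6 + 5·8 = 59; Σxᵢ² = 35; σ²/τ² = 0.5.
β̂_MAP = 59 / (35 + 0.5) = 59/35.5 ≈ 1.662.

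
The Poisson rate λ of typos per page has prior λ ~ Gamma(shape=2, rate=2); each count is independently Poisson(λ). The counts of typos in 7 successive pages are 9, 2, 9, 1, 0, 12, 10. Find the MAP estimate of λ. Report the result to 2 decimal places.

λ̂_MAP = 4.89

Σxᵢ = 9+2+9+1+0+12+10 = 43, with n = 7.
Posterior ∝ λe^(−2λ) · λ^43e^(−7λ) = λ^44e^(−9λ), i.e. Gamma(shape=45, rate=9).
The mode of a Gamma(a, b) with a ≥ 1 (shape–rate) is (a−1)/b = 44/9 ≈ 4.89.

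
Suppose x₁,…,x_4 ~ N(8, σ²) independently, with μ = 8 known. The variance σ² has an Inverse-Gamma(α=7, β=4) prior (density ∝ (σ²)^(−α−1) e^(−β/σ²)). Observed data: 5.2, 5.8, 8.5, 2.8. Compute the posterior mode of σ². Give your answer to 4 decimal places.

Sum of squared deviations about the known mean: SS = (5.2−8)² + (5.8−8)² + (8.5−8)² + (2.8−8)² = 39.97.
The Normal likelihood contributes (σ²)^(−n/2) exp(−SS/(2σ²)), so the posterior is Inverse-Gamma(α + n/2, β + SS/2) = Inverse-Gamma(9, 23.985).
The mode of Inverse-Gamma(a, b) is b/(a+1) = 23.985/10 ≈ 2.3985.

σ̂²_MAP = 2.3985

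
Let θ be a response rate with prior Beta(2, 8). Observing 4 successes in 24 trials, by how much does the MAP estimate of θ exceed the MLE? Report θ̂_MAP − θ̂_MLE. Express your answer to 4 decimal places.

Posterior is Beta(6, 28); MAP = (6−1)/(34−2) = 5/32 ≈ 0.15625.
MLE ignores the prior: θ̂_MLE = k/n = 4/24 ≈ 0.16667.
Difference = 5/32 − 4/24 = -1/96 ≈ -0.0104.

MAP − MLE = -0.0104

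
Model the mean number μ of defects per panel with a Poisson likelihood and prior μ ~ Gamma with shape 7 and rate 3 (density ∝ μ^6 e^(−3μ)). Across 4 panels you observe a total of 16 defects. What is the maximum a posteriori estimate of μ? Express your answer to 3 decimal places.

Σxᵢ = 16, n = 4.
Posterior ∝ μ^6e^(−3μ) · μ^16e^(−4μ) = μ^22e^(−7μ), i.e. Gamma(shape=23, rate=7).
The mode of a Gamma(a, b) with a ≥ 1 (shape–rate) is (a−1)/b = 22/7 ≈ 3.143.

μ̂_MAP = 3.143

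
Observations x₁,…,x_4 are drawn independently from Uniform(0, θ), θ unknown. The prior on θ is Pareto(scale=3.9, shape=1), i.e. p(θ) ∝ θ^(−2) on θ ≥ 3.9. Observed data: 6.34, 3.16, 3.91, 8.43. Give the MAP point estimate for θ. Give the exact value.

The Uniform(0, θ) likelihood is θ^(−n) for θ ≥ max(xᵢ), zero otherwise. Here max(xᵢ) = 8.43.
Posterior ∝ θ^(−2) · θ^(−4) = θ^(−6) on θ ≥ max(3.9, 8.43) = 8.43.
This density is strictly decreasing in θ, so the posterior mode lies at the lower boundary of the support.

θ̂_MAP = 8.43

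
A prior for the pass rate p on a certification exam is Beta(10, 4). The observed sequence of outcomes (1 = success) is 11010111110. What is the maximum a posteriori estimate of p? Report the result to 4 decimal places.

Prior: Beta(10, 4).
Data: 8 successes in 11 trials (from the sequence). The binomial likelihood contributes p^8(1−p)^3, so the posterior is Beta(10+8, 4+3) = Beta(18, 7).
For Beta(a, b) with a, b > 1 the mode is (a−1)/(a+b−2) = 17/23 ≈ 0.7391.

p̂_MAP = 0.7391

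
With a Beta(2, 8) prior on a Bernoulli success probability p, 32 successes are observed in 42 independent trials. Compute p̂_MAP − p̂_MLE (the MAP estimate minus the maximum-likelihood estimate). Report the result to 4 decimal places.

MAP − MLE = -0.1019

Posterior is Beta(34, 18); MAP = (34−1)/(52−2) = 33/50 ≈ 0.66000.
MLE ignores the prior: p̂_MLE = k/n = 32/42 ≈ 0.76190.
Difference = 33/50 − 32/42 = -107/1050 ≈ -0.1019.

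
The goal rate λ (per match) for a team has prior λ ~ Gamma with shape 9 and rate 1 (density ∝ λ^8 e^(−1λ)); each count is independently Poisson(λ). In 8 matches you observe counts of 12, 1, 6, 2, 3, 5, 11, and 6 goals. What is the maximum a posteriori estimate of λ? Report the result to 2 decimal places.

Σxᵢ = 12+1+6+2+3+5+11+6 = 46, with n = 8.
Posterior ∝ λ^8e^(−1λ) · λ^46e^(−8λ) = λ^54e^(−9λ), i.e. Gamma(shape=55, rate=9).
The mode of a Gamma(a, b) with a ≥ 1 (shape–rate) is (a−1)/b = 54/9 ≈ 6.00.

λ̂_MAP = 6.00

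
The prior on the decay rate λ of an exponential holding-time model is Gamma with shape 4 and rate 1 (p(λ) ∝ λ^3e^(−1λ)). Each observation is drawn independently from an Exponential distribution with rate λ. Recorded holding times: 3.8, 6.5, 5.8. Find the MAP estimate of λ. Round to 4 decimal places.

The Exponential(rate=λ) likelihood is ∝ λ^n e^(−λΣtᵢ). Here n = 3 and Σtᵢ = 3.8 + 6.5 + 5.8 = 16.1.
Posterior ∝ λ^3e^(−1λ) · λ^3e^(−16.1λ) = λ^6e^(−17.1λ), i.e. Gamma(7, 17.1).
Mode = (a−1)/b = 6/17.1 ≈ 0.3509.

λ̂_MAP = 0.3509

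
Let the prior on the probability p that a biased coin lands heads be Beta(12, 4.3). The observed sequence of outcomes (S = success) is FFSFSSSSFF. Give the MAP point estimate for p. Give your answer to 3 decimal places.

p̂_MAP = 0.658

Prior: Beta(12, 4.3).
Data: 5 successes in 10 trials (from the sequence). The binomial likelihood contributes p^5(1−p)^5, so the posterior is Beta(12+5, 4.3+5) = Beta(17, 9.3).
For Beta(a, b) with a, b > 1 the mode is (a−1)/(a+b−2) = 16/24.3 ≈ 0.658.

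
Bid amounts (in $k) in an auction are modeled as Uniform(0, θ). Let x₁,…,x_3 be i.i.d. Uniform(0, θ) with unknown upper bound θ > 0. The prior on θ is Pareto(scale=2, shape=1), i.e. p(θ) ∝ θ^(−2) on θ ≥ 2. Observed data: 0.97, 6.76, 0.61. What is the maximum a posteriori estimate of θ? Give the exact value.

θ̂_MAP = 6.76

The Uniform(0, θ) likelihood is θ^(−n) for θ ≥ max(xᵢ), zero otherwise. Here max(xᵢ) = 6.76.
Posterior ∝ θ^(−2) · θ^(−3) = θ^(−5) on θ ≥ max(2, 6.76) = 6.76.
This density is strictly decreasing in θ, so the posterior mode lies at the lower boundary of the support.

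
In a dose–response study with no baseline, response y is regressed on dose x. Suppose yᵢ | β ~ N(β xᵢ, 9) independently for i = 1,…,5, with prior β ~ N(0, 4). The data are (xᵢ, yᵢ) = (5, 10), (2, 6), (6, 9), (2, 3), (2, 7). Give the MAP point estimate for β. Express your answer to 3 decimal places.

log p(β | y) = −Σ(yᵢ − βxᵢ)²/(2·9) − β²/(2·4) + const.
Setting the derivative to zero: Σxᵢ(yᵢ − βxᵢ)/9 − β/4 = 0, so β = Σxᵢyᵢ / (Σxᵢ² + σ²/τ²).
Σxᵢyᵢ = 5·10 + 2·6 + 6·9 + 2·3 + 2·7 = 136; Σxᵢ² = 73; σ²/τ² = 2.25.
β̂_MAP = 136 / (73 + 2.25) = 136/75.25 ≈ 1.807.

β̂_MAP = 1.807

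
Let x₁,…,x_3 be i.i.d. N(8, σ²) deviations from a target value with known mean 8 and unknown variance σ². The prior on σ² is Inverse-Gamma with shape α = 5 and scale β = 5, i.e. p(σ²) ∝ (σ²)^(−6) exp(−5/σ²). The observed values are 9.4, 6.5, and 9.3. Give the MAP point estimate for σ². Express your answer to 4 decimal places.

σ̂²_MAP = 1.0600

Sum of squared deviations about the known mean: SS = (9.4−8)² + (6.5−8)² + (9.3−8)² = 5.9.
The Normal likelihood contributes (σ²)^(−n/2) exp(−SS/(2σ²)), so the posterior is Inverse-Gamma(α + n/2, β + SS/2) = Inverse-Gamma(6.5, 7.95).
The mode of Inverse-Gamma(a, b) is b/(a+1) = 7.95/7.5 ≈ 1.0600.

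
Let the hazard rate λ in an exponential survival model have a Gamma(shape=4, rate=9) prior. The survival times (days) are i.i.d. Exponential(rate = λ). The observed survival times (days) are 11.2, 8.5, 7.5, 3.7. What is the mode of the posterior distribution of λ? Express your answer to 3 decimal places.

λ̂_MAP = 0.175

The Exponential(rate=λ) likelihood is ∝ λ^n e^(−λΣtᵢ). Here n = 4 and Σtᵢ = 11.2 + 8.5 + 7.5 + 3.7 = 30.9.
Posterior ∝ λ^3e^(−9λ) · λ^4e^(−30.9λ) = λ^7e^(−39.9λ), i.e. Gamma(8, 39.9).
Mode = (a−1)/b = 7/39.9 ≈ 0.175.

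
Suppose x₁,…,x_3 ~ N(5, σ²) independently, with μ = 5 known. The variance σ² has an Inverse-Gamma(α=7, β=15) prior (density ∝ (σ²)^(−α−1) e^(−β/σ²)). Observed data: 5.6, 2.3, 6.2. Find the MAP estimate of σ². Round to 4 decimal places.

σ̂²_MAP = 2.0574

Sum of squared deviations about the known mean: SS = (5.6−5)² + (2.3−5)² + (6.2−5)² = 9.09.
The Normal likelihood contributes (σ²)^(−n/2) exp(−SS/(2σ²)), so the posterior is Inverse-Gamma(α + n/2, β + SS/2) = Inverse-Gamma(8.5, 19.545).
The mode of Inverse-Gamma(a, b) is b/(a+1) = 19.545/9.5 ≈ 2.0574.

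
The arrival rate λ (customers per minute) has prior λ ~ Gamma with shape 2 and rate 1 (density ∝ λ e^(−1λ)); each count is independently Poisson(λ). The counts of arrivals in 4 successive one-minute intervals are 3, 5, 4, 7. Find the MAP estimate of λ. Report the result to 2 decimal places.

Σxᵢ = 3+5+4+7 = 19, with n = 4.
Posterior ∝ λe^(−1λ) · λ^19e^(−4λ) = λ^20e^(−5λ), i.e. Gamma(shape=21, rate=5).
The mode of a Gamma(a, b) with a ≥ 1 (shape–rate) is (a−1)/b = 20/5 ≈ 4.00.

λ̂_MAP = 4.00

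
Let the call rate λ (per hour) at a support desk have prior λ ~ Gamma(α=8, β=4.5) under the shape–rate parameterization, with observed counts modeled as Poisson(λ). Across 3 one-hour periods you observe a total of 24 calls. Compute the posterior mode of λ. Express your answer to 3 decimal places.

Σxᵢ = 24, n = 3.
Posterior ∝ λ^7e^(−4.5λ) · λ^24e^(−3λ) = λ^31e^(−7.5λ), i.e. Gamma(shape=32, rate=7.5).
The mode of a Gamma(a, b) with a ≥ 1 (shape–rate) is (a−1)/b = 31/7.5 ≈ 4.133.

λ̂_MAP = 4.133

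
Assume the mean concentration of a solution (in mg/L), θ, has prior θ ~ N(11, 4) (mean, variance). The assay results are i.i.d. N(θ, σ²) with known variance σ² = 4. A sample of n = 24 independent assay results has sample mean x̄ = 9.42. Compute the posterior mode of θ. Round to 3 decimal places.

θ̂_MAP = 9.483

n = 24, x̄ = 9.42.
For a Normal prior and Normal likelihood with known variance, the posterior is Normal; its mode equals its mean, the precision-weighted average.
Prior precision 1/σ₀² = 1/4 = 0.25; data precision n/σ² = 24/4 = 6.
θ̂ = (0.25·11 + 6·9.42) / (0.25 + 6) = 59.27/6.25 = 9.4832 ≈ 9.483.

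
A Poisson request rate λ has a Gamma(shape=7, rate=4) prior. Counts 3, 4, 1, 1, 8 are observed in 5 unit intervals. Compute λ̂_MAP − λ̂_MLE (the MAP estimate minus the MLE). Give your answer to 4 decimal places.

MAP − MLE = -0.8444

Σxᵢ = 17. Posterior is Gamma(24, 9); MAP = (24−1)/9 = 23/9 ≈ 2.55556.
MLE = x̄ = 17/5 ≈ 3.40000.
Difference = 23/9 − 17/5 = -38/45 ≈ -0.8444.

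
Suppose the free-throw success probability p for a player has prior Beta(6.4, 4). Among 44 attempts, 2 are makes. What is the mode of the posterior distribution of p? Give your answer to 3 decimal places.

p̂_MAP = 0.141

Prior: Beta(6.4, 4).
Data: 2 successes in 44 trials. The binomial likelihood contributes p^2(1−p)^42, so the posterior is Beta(6.4+2, 4+42) = Beta(8.4, 46).
For Beta(a, b) with a, b > 1 the mode is (a−1)/(a+b−2) = 7.4/52.4 ≈ 0.141.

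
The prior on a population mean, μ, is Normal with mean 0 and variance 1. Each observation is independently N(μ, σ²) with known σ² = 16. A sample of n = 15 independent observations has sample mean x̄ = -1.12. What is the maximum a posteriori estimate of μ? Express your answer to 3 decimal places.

n = 15, x̄ = -1.12.
For a Normal prior and Normal likelihood with known variance, the posterior is Normal; its mode equals its mean, the precision-weighted average.
Prior precision 1/σ₀² = 1/1 = 1; data precision n/σ² = 15/16 = 0.9375.
μ̂ = (1·0 + 0.9375·(-1.12)) / (1 + 0.9375) = (-1.05)/1.9375 = -84/155 ≈ -0.542.

μ̂_MAP = -0.542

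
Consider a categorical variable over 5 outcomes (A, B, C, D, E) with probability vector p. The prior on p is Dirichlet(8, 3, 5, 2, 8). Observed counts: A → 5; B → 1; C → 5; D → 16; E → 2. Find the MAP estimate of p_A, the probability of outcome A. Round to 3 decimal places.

MAP estimate of p_A = 0.240

The posterior is Dirichlet(αᵢ + nᵢ) = Dirichlet(13, 4, 10, 18, 10).
For a Dirichlet(a₁,…,a_K) with all aᵢ > 1, the mode has j-th component (aⱼ − 1)/(Σaᵢ − K).
Here Σaᵢ = 55 and K = 5, so p_A = (13 − 1)/(55 − 5) = 12/50 ≈ 0.240.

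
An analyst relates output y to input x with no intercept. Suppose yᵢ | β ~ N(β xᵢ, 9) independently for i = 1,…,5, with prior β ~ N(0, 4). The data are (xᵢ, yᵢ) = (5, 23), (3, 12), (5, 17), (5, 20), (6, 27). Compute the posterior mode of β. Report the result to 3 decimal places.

log p(β | y) = −Σ(yᵢ − βxᵢ)²/(2·9) − β²/(2·4) + const.
Setting the derivative to zero: Σxᵢ(yᵢ − βxᵢ)/9 − β/4 = 0, so β = Σxᵢyᵢ / (Σxᵢ² + σ²/τ²).
Σxᵢyᵢ = 5·23 + 3·12 + 5·17 + 5·20 + 6·27 = 498; Σxᵢ² = 120; σ²/τ² = 2.25.
β̂_MAP = 498 / (120 + 2.25) = 498/122.25 ≈ 4.074.

β̂_MAP = 4.074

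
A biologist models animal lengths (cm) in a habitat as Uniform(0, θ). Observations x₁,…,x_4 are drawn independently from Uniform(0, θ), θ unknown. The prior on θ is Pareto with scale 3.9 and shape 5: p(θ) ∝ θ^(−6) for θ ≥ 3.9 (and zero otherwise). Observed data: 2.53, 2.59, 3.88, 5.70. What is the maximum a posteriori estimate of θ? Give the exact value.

The Uniform(0, θ) likelihood is θ^(−n) for θ ≥ max(xᵢ), zero otherwise. Here max(xᵢ) = 5.70.
Posterior ∝ θ^(−6) · θ^(−4) = θ^(−10) on θ ≥ max(3.9, 5.70) = 5.70.
This density is strictly decreasing in θ, so the posterior mode lies at the lower boundary of the support.

θ̂_MAP = 5.70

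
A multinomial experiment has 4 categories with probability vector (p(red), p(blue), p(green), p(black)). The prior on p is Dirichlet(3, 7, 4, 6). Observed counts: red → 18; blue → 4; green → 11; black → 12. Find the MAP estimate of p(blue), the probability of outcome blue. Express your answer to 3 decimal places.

MAP estimate of p(blue) = 0.164

The posterior is Dirichlet(αᵢ + nᵢ) = Dirichlet(21, 11, 15, 18).
For a Dirichlet(a₁,…,a_K) with all aᵢ > 1, the mode has j-th component (aⱼ − 1)/(Σaᵢ − K).
Here Σaᵢ = 65 and K = 4, so p(blue) = (11 − 1)/(65 − 4) = 10/61 ≈ 0.164.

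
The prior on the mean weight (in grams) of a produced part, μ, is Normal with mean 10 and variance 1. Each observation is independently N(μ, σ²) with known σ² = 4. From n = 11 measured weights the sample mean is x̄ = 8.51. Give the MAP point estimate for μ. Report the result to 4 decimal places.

n = 11, x̄ = 8.51.
For a Normal prior and Normal likelihood with known variance, the posterior is Normal; its mode equals its mean, the precision-weighted average.
Prior precision 1/σ₀² = 1/1 = 1; data precision n/σ² = 11/4 = 2.75.
μ̂ = (1·10 + 2.75·8.51) / (1 + 2.75) = 33.4025/3.75 = 13361/1500 ≈ 8.9073.

μ̂_MAP = 8.9073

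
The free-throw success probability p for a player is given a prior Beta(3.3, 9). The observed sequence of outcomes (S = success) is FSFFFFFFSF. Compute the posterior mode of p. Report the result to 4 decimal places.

Prior: Beta(3.3, 9).
Data: 2 successes in 10 trials (from the sequence). The binomial likelihood contributes p^2(1−p)^8, so the posterior is Beta(3.3+2, 9+8) = Beta(5.3, 17).
For Beta(a, b) with a, b > 1 the mode is (a−1)/(a+b−2) = 4.3/20.3 ≈ 0.2118.

p̂_MAP = 0.2118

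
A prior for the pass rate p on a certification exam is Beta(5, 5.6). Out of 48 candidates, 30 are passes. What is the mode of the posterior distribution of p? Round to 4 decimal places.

Prior: Beta(5, 5.6).
Data: 30 successes in 48 trials. The binomial likelihood contributes p^30(1−p)^18, so the posterior is Beta(5+30, 5.6+18) = Beta(35, 23.6).
For Beta(a, b) with a, b > 1 the mode is (a−1)/(a+b−2) = 34/56.6 ≈ 0.6007.

p̂_MAP = 0.6007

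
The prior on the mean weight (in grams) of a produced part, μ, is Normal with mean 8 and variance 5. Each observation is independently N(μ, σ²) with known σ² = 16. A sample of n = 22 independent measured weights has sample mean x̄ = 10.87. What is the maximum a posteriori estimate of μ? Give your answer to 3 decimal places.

μ̂_MAP = 10.506

n = 22, x̄ = 10.87.
For a Normal prior and Normal likelihood with known variance, the posterior is Normal; its mode equals its mean, the precision-weighted average.
Prior precision 1/σ₀² = 1/5 = 0.2; data precision n/σ² = 22/16 = 1.375.
μ̂ = (0.2·8 + 1.375·10.87) / (0.2 + 1.375) = 16.54625/1.575 = 1891/180 ≈ 10.506.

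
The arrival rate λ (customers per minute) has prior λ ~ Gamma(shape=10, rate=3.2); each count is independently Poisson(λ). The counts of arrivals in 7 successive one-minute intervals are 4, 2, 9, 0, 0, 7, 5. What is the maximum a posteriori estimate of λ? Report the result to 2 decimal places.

Σxᵢ = 4+2+9+0+0+7+5 = 27, with n = 7.
Posterior ∝ λ^9e^(−3.2λ) · λ^27e^(−7λ) = λ^36e^(−10.2λ), i.e. Gamma(shape=37, rate=10.2).
The mode of a Gamma(a, b) with a ≥ 1 (shape–rate) is (a−1)/b = 36/10.2 ≈ 3.53.

λ̂_MAP = 3.53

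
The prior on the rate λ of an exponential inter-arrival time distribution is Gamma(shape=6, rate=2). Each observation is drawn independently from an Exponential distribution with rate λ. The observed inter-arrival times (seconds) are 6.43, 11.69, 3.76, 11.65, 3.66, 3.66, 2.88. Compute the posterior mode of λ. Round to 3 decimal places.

λ̂_MAP = 0.262

The Exponential(rate=λ) likelihood is ∝ λ^n e^(−λΣtᵢ). Here n = 7 and Σtᵢ = 6.43 + 11.69 + 3.76 + 11.65 + 3.66 + 3.66 + 2.88 = 43.73.
Posterior ∝ λ^5e^(−2λ) · λ^7e^(−43.73λ) = λ^12e^(−45.73λ), i.e. Gamma(13, 45.73).
Mode = (a−1)/b = 12/45.73 ≈ 0.262.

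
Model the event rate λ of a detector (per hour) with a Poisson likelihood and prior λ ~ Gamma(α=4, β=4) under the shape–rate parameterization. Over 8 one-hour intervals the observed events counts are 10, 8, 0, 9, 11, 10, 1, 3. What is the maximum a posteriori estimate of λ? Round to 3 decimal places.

λ̂_MAP = 4.583

Σxᵢ = 10+8+0+9+11+10+1+3 = 52, with n = 8.
Posterior ∝ λ^3e^(−4λ) · λ^52e^(−8λ) = λ^55e^(−12λ), i.e. Gamma(shape=56, rate=12).
The mode of a Gamma(a, b) with a ≥ 1 (shape–rate) is (a−1)/b = 55/12 ≈ 4.583.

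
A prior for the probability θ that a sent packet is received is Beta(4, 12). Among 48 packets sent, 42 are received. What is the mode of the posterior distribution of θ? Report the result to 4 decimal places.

θ̂_MAP = 0.7258

Prior: Beta(4, 12).
Data: 42 successes in 48 trials. The binomial likelihood contributes θ^42(1−θ)^6, so the posterior is Beta(4+42, 12+6) = Beta(46, 18).
For Beta(a, b) with a, b > 1 the mode is (a−1)/(a+b−2) = 45/62 ≈ 0.7258.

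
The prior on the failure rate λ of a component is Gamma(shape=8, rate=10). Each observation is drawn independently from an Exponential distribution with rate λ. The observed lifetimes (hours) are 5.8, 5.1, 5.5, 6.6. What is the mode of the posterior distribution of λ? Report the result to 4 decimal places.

The Exponential(rate=λ) likelihood is ∝ λ^n e^(−λΣtᵢ). Here n = 4 and Σtᵢ = 5.8 + 5.1 + 5.5 + 6.6 = 23.
Posterior ∝ λ^7e^(−10λ) · λ^4e^(−23λ) = λ^11e^(−33λ), i.e. Gamma(12, 33).
Mode = (a−1)/b = 11/33 ≈ 0.3333.

λ̂_MAP = 0.3333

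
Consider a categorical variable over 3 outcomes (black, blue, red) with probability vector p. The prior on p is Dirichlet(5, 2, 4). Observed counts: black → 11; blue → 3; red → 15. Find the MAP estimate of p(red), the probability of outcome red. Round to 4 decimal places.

The posterior is Dirichlet(αᵢ + nᵢ) = Dirichlet(16, 5, 19).
For a Dirichlet(a₁,…,a_K) with all aᵢ > 1, the mode has j-th component (aⱼ − 1)/(Σaᵢ − K).
Here Σaᵢ = 40 and K = 3, so p(red) = (19 − 1)/(40 − 3) = 18/37 ≈ 0.4865.

MAP estimate of p(red) = 0.4865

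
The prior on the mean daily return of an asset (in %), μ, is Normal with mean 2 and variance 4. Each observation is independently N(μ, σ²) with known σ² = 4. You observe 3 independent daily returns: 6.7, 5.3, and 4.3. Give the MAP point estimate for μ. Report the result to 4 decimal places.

μ̂_MAP = 4.5750

n = 3; x̄ = (6.7 + 5.3 + 4.3)/3 = 16.3/3 = 163/30 ≈ 5.4333.
For a Normal prior and Normal likelihood with known variance, the posterior is Normal; its mode equals its mean, the precision-weighted average.
Prior precision 1/σ₀² = 1/4 = 0.25; data precision n/σ² = 3/4 = 0.75.
μ̂ = (0.25·2 + 0.75·(163/30)) / (0.25 + 0.75) = 4.575/1 = 4.5750.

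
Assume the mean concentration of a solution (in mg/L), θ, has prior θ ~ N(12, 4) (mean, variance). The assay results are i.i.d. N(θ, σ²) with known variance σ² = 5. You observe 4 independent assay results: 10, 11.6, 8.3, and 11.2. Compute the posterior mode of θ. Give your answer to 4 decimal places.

θ̂_MAP = 10.6857

n = 4; x̄ = (10 + 11.6 + 8.3 + 11.2)/4 = 41.1/4 = 10.275.
For a Normal prior and Normal likelihood with known variance, the posterior is Normal; its mode equals its mean, the precision-weighted average.
Prior precision 1/σ₀² = 1/4 = 0.25; data precision n/σ² = 4/5 = 0.8.
θ̂ = (0.25·12 + 0.8·10.275) / (0.25 + 0.8) = 11.22/1.05 = 374/35 ≈ 10.6857.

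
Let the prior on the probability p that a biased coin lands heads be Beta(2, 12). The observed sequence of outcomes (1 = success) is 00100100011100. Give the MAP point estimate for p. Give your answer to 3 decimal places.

p̂_MAP = 0.231

Prior: Beta(2, 12).
Data: 5 successes in 14 trials (from the sequence). The binomial likelihood contributes p^5(1−p)^9, so the posterior is Beta(2+5, 12+9) = Beta(7, 21).
For Beta(a, b) with a, b > 1 the mode is (a−1)/(a+b−2) = 6/26 ≈ 0.231.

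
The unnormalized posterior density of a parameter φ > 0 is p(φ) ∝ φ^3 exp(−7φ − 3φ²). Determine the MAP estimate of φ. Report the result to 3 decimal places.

ℓ'(φ) = 3/φ − 7 − 6φ. Setting this to zero and multiplying by φ: 6φ² + 7φ − 3 = 0.
φ = (−7 + √(7² + 4·6·3)) / (2·6) = (−7 + √121) / 12 = (−7 + 11)/12 = 1/3.
ℓ''(φ) = −3/φ² − 6 < 0, confirming a maximum.

φ̂_MAP = 0.333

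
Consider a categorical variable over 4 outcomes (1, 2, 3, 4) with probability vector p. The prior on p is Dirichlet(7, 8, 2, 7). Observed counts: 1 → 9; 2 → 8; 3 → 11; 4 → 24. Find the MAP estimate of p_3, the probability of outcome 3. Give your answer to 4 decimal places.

The posterior is Dirichlet(αᵢ + nᵢ) = Dirichlet(16, 16, 13, 31).
For a Dirichlet(a₁,…,a_K) with all aᵢ > 1, the mode has j-th component (aⱼ − 1)/(Σaᵢ − K).
Here Σaᵢ = 76 and K = 4, so p_3 = (13 − 1)/(76 − 4) = 12/72 ≈ 0.1667.

MAP estimate: 0.1667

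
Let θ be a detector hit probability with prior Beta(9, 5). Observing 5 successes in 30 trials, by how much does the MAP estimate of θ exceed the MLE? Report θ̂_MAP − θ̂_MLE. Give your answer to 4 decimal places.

MAP − MLE = 0.1429

Posterior is Beta(14, 30); MAP = (14−1)/(44−2) = 13/42 ≈ 0.30952.
MLE ignores the prior: θ̂_MLE = k/n = 5/30 ≈ 0.16667.
Difference = 13/42 − 5/30 = 1/7 ≈ 0.1429.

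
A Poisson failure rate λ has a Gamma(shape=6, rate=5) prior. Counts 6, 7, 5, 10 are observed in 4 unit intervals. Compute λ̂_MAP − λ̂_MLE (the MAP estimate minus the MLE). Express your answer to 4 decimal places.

MAP − MLE = -3.3333

Σxᵢ = 28. Posterior is Gamma(34, 9); MAP = (34−1)/9 = 33/9 ≈ 3.66667.
MLE = x̄ = 28/4 ≈ 7.00000.
Difference = 33/9 − 28/4 = -10/3 ≈ -3.3333.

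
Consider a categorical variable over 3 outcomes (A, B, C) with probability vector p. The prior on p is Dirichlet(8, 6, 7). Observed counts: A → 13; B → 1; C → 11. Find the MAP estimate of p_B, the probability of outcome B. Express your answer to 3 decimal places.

MAP estimate of p_B = 0.140

The posterior is Dirichlet(αᵢ + nᵢ) = Dirichlet(21, 7, 18).
For a Dirichlet(a₁,…,a_K) with all aᵢ > 1, the mode has j-th component (aⱼ − 1)/(Σaᵢ − K).
Here Σaᵢ = 46 and K = 3, so p_B = (7 − 1)/(46 − 3) = 6/43 ≈ 0.140.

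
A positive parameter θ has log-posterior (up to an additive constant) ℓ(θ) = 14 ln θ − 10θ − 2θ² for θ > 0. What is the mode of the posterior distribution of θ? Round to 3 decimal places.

θ̂_MAP = 1.000

ℓ'(θ) = 14/θ − 10 − 4θ. Setting this to zero and multiplying by θ: 4θ² + 10θ − 14 = 0.
θ = (−10 + √(10² + 4·4·14)) / (2·4) = (−10 + √324) / 8 = (−10 + 18)/8 = 1.
ℓ''(θ) = −14/θ² − 4 < 0, confirming a maximum.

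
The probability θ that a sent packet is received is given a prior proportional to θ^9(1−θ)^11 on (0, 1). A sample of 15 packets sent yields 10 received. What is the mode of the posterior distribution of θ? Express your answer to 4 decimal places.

The prior density ∝ θ^9(1−θ)^11 is the kernel of Beta(10, 12).
Data: 10 successes in 15 trials. The binomial likelihood contributes θ^10(1−θ)^5, so the posterior is Beta(10+10, 12+5) = Beta(20, 17).
For Beta(a, b) with a, b > 1 the mode is (a−1)/(a+b−2) = 19/35 ≈ 0.5429.

θ̂_MAP = 0.5429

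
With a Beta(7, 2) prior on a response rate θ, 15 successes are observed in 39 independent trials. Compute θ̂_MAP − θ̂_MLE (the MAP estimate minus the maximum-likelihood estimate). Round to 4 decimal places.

Posterior is Beta(22, 26); MAP = (22−1)/(48−2) = 21/46 ≈ 0.45652.
MLE ignores the prior: θ̂_MLE = k/n = 15/39 ≈ 0.38462.
Difference = 21/46 − 15/39 = 43/598 ≈ 0.0719.

MAP − MLE = 0.0719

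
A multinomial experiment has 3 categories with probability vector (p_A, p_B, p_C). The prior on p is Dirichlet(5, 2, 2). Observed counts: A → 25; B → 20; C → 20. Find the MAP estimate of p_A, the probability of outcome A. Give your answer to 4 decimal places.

The posterior is Dirichlet(αᵢ + nᵢ) = Dirichlet(30, 22, 22).
For a Dirichlet(a₁,…,a_K) with all aᵢ > 1, the mode has j-th component (aⱼ − 1)/(Σaᵢ − K).
Here Σaᵢ = 74 and K = 3, so p_A = (30 − 1)/(74 − 3) = 29/71 ≈ 0.4085.

MAP estimate of p_A = 0.4085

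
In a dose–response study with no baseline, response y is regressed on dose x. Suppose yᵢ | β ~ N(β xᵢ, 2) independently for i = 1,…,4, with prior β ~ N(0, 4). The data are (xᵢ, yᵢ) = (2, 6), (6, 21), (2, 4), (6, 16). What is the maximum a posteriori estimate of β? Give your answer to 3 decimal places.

β̂_MAP = 3.006

log p(β | y) = −Σ(yᵢ − βxᵢ)²/(2·2) − β²/(2·4) + const.
Setting the derivative to zero: Σxᵢ(yᵢ − βxᵢ)/2 − β/4 = 0, so β = Σxᵢyᵢ / (Σxᵢ² + σ²/τ²).
Σxᵢyᵢ = 2·6 + 6·21 + 2·4 + 6·16 = 242; Σxᵢ² = 80; σ²/τ² = 0.5.
β̂_MAP = 242 / (80 + 0.5) = 242/80.5 ≈ 3.006.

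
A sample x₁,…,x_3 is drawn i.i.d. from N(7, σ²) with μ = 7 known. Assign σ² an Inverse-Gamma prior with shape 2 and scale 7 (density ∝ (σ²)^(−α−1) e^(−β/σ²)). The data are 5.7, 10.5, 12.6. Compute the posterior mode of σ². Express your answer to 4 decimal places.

Sum of squared deviations about the known mean: SS = (5.7−7)² + (10.5−7)² + (12.6−7)² = 45.3.
The Normal likelihood contributes (σ²)^(−n/2) exp(−SS/(2σ²)), so the posterior is Inverse-Gamma(α + n/2, β + SS/2) = Inverse-Gamma(3.5, 29.65).
The mode of Inverse-Gamma(a, b) is b/(a+1) = 29.65/4.5 ≈ 6.5889.

σ̂²_MAP = 6.5889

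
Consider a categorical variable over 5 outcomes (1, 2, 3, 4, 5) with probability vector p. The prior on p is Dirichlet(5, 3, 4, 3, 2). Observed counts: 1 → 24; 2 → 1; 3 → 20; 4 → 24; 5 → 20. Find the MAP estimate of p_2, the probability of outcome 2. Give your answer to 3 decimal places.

The posterior is Dirichlet(αᵢ + nᵢ) = Dirichlet(29, 4, 24, 27, 22).
For a Dirichlet(a₁,…,a_K) with all aᵢ > 1, the mode has j-th component (aⱼ − 1)/(Σaᵢ − K).
Here Σaᵢ = 106 and K = 5, so p_2 = (4 − 1)/(106 − 5) = 3/101 ≈ 0.030.

MAP estimate: 0.030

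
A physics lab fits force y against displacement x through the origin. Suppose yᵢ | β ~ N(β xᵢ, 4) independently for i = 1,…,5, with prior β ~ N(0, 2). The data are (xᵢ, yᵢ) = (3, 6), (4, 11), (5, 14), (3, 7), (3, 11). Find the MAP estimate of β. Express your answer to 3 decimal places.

log p(β | y) = −Σ(yᵢ − βxᵢ)²/(2·4) − β²/(2·2) + const.
Setting the derivative to zero: Σxᵢ(yᵢ − βxᵢ)/4 − β/2 = 0, so β = Σxᵢyᵢ / (Σxᵢ² + σ²/τ²).
Σxᵢyᵢ = 3·6 + 4·11 + 5·14 + 3·7 + 3·11 = 186; Σxᵢ² = 68; σ²/τ² = 2.
β̂_MAP = 186 / (68 + 2) = 186/70 ≈ 2.657.

β̂_MAP = 2.657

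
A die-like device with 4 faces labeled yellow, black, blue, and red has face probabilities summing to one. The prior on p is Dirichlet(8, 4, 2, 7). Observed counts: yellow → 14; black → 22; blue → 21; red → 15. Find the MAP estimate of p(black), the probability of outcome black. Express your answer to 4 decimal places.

MAP estimate of p(black) = 0.2809

The posterior is Dirichlet(αᵢ + nᵢ) = Dirichlet(22, 26, 23, 22).
For a Dirichlet(a₁,…,a_K) with all aᵢ > 1, the mode has j-th component (aⱼ − 1)/(Σaᵢ − K).
Here Σaᵢ = 93 and K = 4, so p(black) = (26 − 1)/(93 − 4) = 25/89 ≈ 0.2809.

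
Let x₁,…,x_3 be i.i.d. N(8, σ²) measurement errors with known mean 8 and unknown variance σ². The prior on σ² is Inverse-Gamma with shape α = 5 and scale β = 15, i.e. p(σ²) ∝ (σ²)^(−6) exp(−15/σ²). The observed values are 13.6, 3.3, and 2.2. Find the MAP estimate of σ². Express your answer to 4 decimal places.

Sum of squared deviations about the known mean: SS = (13.6−8)² + (3.3−8)² + (2.2−8)² = 87.09.
The Normal likelihood contributes (σ²)^(−n/2) exp(−SS/(2σ²)), so the posterior is Inverse-Gamma(α + n/2, β + SS/2) = Inverse-Gamma(6.5, 58.545).
The mode of Inverse-Gamma(a, b) is b/(a+1) = 58.545/7.5 ≈ 7.8060.

σ̂²_MAP = 7.8060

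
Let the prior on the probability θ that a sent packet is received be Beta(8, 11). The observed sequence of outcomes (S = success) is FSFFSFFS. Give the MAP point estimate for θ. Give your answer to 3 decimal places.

θ̂_MAP = 0.400

Prior: Beta(8, 11).
Data: 3 successes in 8 trials (from the sequence). The binomial likelihood contributes θ^3(1−θ)^5, so the posterior is Beta(8+3, 11+5) = Beta(11, 16).
For Beta(a, b) with a, b > 1 the mode is (a−1)/(a+b−2) = 10/25 ≈ 0.400.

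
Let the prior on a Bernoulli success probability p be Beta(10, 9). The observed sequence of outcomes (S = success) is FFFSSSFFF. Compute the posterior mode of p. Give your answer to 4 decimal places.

Prior: Beta(10, 9).
Data: 3 successes in 9 trials (from the sequence). The binomial likelihood contributes p^3(1−p)^6, so the posterior is Beta(10+3, 9+6) = Beta(13, 15).
For Beta(a, b) with a, b > 1 the mode is (a−1)/(a+b−2) = 12/26 ≈ 0.4615.

p̂_MAP = 0.4615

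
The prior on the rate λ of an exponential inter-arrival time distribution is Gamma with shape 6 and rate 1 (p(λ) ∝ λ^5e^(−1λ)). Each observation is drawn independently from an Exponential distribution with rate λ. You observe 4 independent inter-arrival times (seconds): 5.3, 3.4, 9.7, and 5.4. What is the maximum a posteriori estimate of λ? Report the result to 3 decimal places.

The Exponential(rate=λ) likelihood is ∝ λ^n e^(−λΣtᵢ). Here n = 4 and Σtᵢ = 5.3 + 3.4 + 9.7 + 5.4 = 23.8.
Posterior ∝ λ^5e^(−1λ) · λ^4e^(−23.8λ) = λ^9e^(−24.8λ), i.e. Gamma(10, 24.8).
Mode = (a−1)/b = 9/24.8 ≈ 0.363.

λ̂_MAP = 0.363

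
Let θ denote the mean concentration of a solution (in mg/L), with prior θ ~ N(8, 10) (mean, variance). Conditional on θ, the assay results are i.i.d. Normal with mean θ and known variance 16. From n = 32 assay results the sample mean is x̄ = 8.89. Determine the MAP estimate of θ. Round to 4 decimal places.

n = 32, x̄ = 8.89.
For a Normal prior and Normal likelihood with known variance, the posterior is Normal; its mode equals its mean, the precision-weighted average.
Prior precision 1/σ₀² = 1/10 = 0.1; data precision n/σ² = 32/16 = 2.
θ̂ = (0.1·8 + 2·8.89) / (0.1 + 2) = 18.58/2.1 = 929/105 ≈ 8.8476.

θ̂_MAP = 8.8476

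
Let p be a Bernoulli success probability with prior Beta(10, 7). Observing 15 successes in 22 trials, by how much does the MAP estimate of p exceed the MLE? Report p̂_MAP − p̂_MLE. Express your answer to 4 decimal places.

Posterior is Beta(25, 14); MAP = (25−1)/(39−2) = 24/37 ≈ 0.64865.
MLE ignores the prior: p̂_MLE = k/n = 15/22 ≈ 0.68182.
Difference = 24/37 − 15/22 = -27/814 ≈ -0.0332.

MAP − MLE = -0.0332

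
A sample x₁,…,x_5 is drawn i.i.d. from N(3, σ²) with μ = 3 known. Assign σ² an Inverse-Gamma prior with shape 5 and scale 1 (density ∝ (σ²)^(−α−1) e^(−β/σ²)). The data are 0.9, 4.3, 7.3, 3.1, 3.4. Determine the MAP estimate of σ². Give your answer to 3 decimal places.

Sum of squared deviations about the known mean: SS = (0.9−3)² + (4.3−3)² + (7.3−3)² + (3.1−3)² + (3.4−3)² = 24.76.
The Normal likelihood contributes (σ²)^(−n/2) exp(−SS/(2σ²)), so the posterior is Inverse-Gamma(α + n/2, β + SS/2) = Inverse-Gamma(7.5, 13.38).
The mode of Inverse-Gamma(a, b) is b/(a+1) = 13.38/8.5 ≈ 1.574.

σ̂²_MAP = 1.574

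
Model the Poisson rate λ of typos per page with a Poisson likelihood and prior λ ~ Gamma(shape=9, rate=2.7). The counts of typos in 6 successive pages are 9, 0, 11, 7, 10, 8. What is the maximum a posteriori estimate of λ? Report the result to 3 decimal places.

Σxᵢ = 9+0+11+7+10+8 = 45, with n = 6.
Posterior ∝ λ^8e^(−2.7λ) · λ^45e^(−6λ) = λ^53e^(−8.7λ), i.e. Gamma(shape=54, rate=8.7).
The mode of a Gamma(a, b) with a ≥ 1 (shape–rate) is (a−1)/b = 53/8.7 ≈ 6.092.

λ̂_MAP = 6.092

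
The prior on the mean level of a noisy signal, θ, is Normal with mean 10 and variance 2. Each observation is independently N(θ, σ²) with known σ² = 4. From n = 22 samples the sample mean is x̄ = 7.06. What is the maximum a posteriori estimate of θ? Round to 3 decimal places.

θ̂_MAP = 7.305

n = 22, x̄ = 7.06.
For a Normal prior and Normal likelihood with known variance, the posterior is Normal; its mode equals its mean, the precision-weighted average.
Prior precision 1/σ₀² = 1/2 = 0.5; data precision n/σ² = 22/4 = 5.5.
θ̂ = (0.5·10 + 5.5·7.06) / (0.5 + 5.5) = 43.83/6 = 7.305.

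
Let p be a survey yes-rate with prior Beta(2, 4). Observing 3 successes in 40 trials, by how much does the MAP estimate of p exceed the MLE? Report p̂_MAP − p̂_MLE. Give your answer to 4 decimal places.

Posterior is Beta(5, 41); MAP = (5−1)/(46−2) = 4/44 ≈ 0.09091.
MLE ignores the prior: p̂_MLE = k/n = 3/40 ≈ 0.07500.
Difference = 4/44 − 3/40 = 7/440 ≈ 0.0159.

MAP − MLE = 0.0159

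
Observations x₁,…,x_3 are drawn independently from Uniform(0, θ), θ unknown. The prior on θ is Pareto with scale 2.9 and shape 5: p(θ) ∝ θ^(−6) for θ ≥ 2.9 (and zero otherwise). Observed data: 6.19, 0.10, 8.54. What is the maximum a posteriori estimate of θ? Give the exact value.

The Uniform(0, θ) likelihood is θ^(−n) for θ ≥ max(xᵢ), zero otherwise. Here max(xᵢ) = 8.54.
Posterior ∝ θ^(−6) · θ^(−3) = θ^(−9) on θ ≥ max(2.9, 8.54) = 8.54.
This density is strictly decreasing in θ, so the posterior mode lies at the lower boundary of the support.

θ̂_MAP = 8.54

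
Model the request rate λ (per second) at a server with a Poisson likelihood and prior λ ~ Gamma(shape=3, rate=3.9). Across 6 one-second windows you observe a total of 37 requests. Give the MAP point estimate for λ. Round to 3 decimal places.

λ̂_MAP = 3.939

Σxᵢ = 37, n = 6.
Posterior ∝ λ^2e^(−3.9λ) · λ^37e^(−6λ) = λ^39e^(−9.9λ), i.e. Gamma(shape=40, rate=9.9).
The mode of a Gamma(a, b) with a ≥ 1 (shape–rate) is (a−1)/b = 39/9.9 ≈ 3.939.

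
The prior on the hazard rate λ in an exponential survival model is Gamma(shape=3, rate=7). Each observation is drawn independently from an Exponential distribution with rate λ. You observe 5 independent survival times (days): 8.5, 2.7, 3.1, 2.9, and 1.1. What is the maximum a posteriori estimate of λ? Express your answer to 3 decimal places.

The Exponential(rate=λ) likelihood is ∝ λ^n e^(−λΣtᵢ). Here n = 5 and Σtᵢ = 8.5 + 2.7 + 3.1 + 2.9 + 1.1 = 18.3.
Posterior ∝ λ^2e^(−7λ) · λ^5e^(−18.3λ) = λ^7e^(−25.3λ), i.e. Gamma(8, 25.3).
Mode = (a−1)/b = 7/25.3 ≈ 0.277.

λ̂_MAP = 0.277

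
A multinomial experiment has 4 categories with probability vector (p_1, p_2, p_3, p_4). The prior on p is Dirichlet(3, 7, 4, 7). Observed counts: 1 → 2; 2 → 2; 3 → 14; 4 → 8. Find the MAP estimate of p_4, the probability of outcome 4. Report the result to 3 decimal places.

The posterior is Dirichlet(αᵢ + nᵢ) = Dirichlet(5, 9, 18, 15).
For a Dirichlet(a₁,…,a_K) with all aᵢ > 1, the mode has j-th component (aⱼ − 1)/(Σaᵢ − K).
Here Σaᵢ = 47 and K = 4, so p_4 = (15 − 1)/(47 − 4) = 14/43 ≈ 0.326.

MAP estimate: 0.326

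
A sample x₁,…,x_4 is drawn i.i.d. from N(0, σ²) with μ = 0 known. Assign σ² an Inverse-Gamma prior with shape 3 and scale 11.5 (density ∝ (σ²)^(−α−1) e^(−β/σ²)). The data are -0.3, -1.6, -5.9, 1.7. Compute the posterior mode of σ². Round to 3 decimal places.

Sum of squared deviations about the known mean: SS = (-0.3−0)² + (-1.6−0)² + (-5.9−0)² + (1.7−0)² = 40.35.
The Normal likelihood contributes (σ²)^(−n/2) exp(−SS/(2σ²)), so the posterior is Inverse-Gamma(α + n/2, β + SS/2) = Inverse-Gamma(5, 31.675).
The mode of Inverse-Gamma(a, b) is b/(a+1) = 31.675/6 ≈ 5.279.

σ̂²_MAP = 5.279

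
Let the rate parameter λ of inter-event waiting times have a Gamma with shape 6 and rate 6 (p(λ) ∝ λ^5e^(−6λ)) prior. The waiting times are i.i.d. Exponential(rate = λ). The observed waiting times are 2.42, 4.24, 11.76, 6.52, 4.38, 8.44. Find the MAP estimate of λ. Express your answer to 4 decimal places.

λ̂_MAP = 0.2514

The Exponential(rate=λ) likelihood is ∝ λ^n e^(−λΣtᵢ). Here n = 6 and Σtᵢ = 2.42 + 4.24 + 11.76 + 6.52 + 4.38 + 8.44 = 37.76.
Posterior ∝ λ^5e^(−6λ) · λ^6e^(−37.76λ) = λ^11e^(−43.76λ), i.e. Gamma(12, 43.76).
Mode = (a−1)/b = 11/43.76 ≈ 0.2514.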